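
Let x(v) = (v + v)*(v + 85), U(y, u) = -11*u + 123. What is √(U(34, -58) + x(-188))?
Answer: √39489 ≈ 198.72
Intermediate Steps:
U(y, u) = 123 - 11*u
x(v) = 2*v*(85 + v) (x(v) = (2*v)*(85 + v) = 2*v*(85 + v))
√(U(34, -58) + x(-188)) = √((123 - 11*(-58)) + 2*(-188)*(85 - 188)) = √((123 + 638) + 2*(-188)*(-103)) = √(761 + 38728) = √39489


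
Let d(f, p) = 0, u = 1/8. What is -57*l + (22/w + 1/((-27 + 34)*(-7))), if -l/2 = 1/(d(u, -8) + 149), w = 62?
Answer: 248858/226331 ≈ 1.0995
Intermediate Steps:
u = 1/8 ≈ 0.12500
l = -2/149 (l = -2/(0 + 149) = -2/149 ≈ -0.013423)
-57*l + (22/w + 1/((-27 + 34)*(-7))) = -57*(-2/149) + (22/62 + 1/((-27 + 34)*(-7))) = 114/149 + (22*(1/62) - 1/7/7) = 114/149 + (11/31 + (1/7)*(-1/7)) = 114/149 + (11/31 - 1/49) = 114/149 + 508/1519 = 248858/226331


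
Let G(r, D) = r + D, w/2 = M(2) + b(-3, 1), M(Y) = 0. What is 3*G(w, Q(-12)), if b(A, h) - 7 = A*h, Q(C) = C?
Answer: -12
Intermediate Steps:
b(A, h) = 7 + A*h
w = 8 (w = 2*(0 + (7 - 3*1)) = 2*(0 + (7 - 3)) = 2*(0 + 4) = 2*4 = 8)
G(r, D) = D + r
3*G(w, Q(-12)) = 3*(-12 + 8) = 3*(-4) = -12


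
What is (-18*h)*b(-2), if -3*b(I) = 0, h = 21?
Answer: 0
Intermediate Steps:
b(I) = 0 (b(I) = -⅓*0 = 0)
(-18*h)*b(-2) = -18*21*0 = -378*0 = 0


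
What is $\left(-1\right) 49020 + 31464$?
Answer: $-17556$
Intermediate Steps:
$\left(-1\right) 49020 + 31464 = -49020 + 31464 = -17556$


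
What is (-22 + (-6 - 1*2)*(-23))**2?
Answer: 26244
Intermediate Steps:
(-22 + (-6 - 1*2)*(-23))**2 = (-22 + (-6 - 2)*(-23))**2 = (-22 - 8*(-23))**2 = (-22 + 184)**2 = 162**2 = 26244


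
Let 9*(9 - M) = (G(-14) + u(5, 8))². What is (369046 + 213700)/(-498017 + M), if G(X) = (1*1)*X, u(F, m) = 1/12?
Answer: -755238816/645446257 ≈ -1.1701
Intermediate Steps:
u(F, m) = 1/12
G(X) = X (G(X) = 1*X = X)
M = -16225/1296 (M = 9 - (-14 + 1/12)²/9 = 9 - (-167/12)²/9 = 9 - ⅑*27889/144 = 9 - 27889/1296 = -16225/1296 ≈ -12.519)
(369046 + 213700)/(-498017 + M) = (369046 + 213700)/(-498017 - 16225/1296) = 582746/(-645446257/1296) = 582746*(-1296/645446257) = -755238816/645446257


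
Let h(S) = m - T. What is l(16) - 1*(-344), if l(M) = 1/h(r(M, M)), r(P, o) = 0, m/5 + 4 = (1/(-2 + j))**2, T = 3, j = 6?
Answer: 124856/363 ≈ 343.96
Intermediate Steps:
m = -315/16 (m = -20 + 5*(1/(-2 + 6))**2 = -20 + 5*(1/4)**2 = -20 + 5*(1/16) = -20 + 5/16 = -315/16 ≈ -19.688)
h(S) = -363/16 (h(S) = -315/16 - 1*3 = -315/16 - 3 = -363/16)
l(M) = -16/363 (l(M) = 1/(-363/16) = -16/363)
l(16) - 1*(-344) = -16/363 - 1*(-344) = -16/363 + 344 = 124856/363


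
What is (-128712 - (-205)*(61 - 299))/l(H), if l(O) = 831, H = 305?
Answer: -177502/831 ≈ -213.60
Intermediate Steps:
(-128712 - (-205)*(61 - 299))/l(H) = (-128712 - (-205)*(61 - 299))/831 = (-128712 - (-205)*(-238))*(1/831) = (-128712 - 1*48790)*(1/831) = (-128712 - 48790)*(1/831) = -177502*1/831 = -177502/831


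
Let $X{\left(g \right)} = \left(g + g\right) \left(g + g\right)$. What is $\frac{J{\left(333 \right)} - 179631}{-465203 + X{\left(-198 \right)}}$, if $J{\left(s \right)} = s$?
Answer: $\frac{179298}{308387} \approx 0.58141$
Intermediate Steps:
$X{\left(g \right)} = 4 g^{2}$ ($X{\left(g \right)} = 2 g 2 g = 4 g^{2}$)
$\frac{J{\left(333 \right)} - 179631}{-465203 + X{\left(-198 \right)}} = \frac{333 - 179631}{-465203 + 4 \left(-198\right)^{2}} = - \frac{179298}{-465203 + 4 \cdot 39204} = - \frac{179298}{-465203 + 156816} = - \frac{179298}{-308387} = \left(-179298\right) \left(- \frac{1}{308387}\right) = \frac{179298}{308387}$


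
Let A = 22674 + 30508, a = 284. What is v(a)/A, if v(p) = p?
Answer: 142/26591 ≈ 0.0053402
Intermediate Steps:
A = 53182
v(a)/A = 284/53182 = 284*(1/53182) = 142/26591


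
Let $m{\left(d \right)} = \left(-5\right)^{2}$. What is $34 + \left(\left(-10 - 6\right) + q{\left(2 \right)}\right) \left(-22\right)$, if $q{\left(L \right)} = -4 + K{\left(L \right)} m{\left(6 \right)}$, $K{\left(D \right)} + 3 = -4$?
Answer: $4324$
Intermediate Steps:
$m{\left(d \right)} = 25$
$K{\left(D \right)} = -7$ ($K{\left(D \right)} = -3 - 4 = -7$)
$q{\left(L \right)} = -179$ ($q{\left(L \right)} = -4 - 175 = -179$)
$34 + \left(\left(-10 - 6\right) + q{\left(2 \right)}\right) \left(-22\right) = 34 + \left(\left(-10 - 6\right) - 179\right) \left(-22\right) = 34 + \left(-16 - 179\right) \left(-22\right) = 34 - -4290 = 34 + 4290 = 4324$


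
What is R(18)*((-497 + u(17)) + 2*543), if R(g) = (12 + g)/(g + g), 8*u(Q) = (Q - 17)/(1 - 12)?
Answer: 2945/6 ≈ 490.83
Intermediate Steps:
u(Q) = 17/88 - Q/88 (u(Q) = ((Q - 17)/(1 - 12))/8 = ((-17 + Q)/(-11))/8 = ((-17 + Q)*(-1/11))/8 = (17/11 - Q/11)/8 = 17/88 - Q/88)
R(g) = (12 + g)/(2*g) (R(g) = (12 + g)/((2*g)) = (12 + g)*(1/(2*g)) = (12 + g)/(2*g))
R(18)*((-497 + u(17)) + 2*543) = ((½)*(12 + 18)/18)*((-497 + (17/88 - 1/88*17)) + 2*543) = ((½)*(1/18)*30)*((-497 + (17/88 - 17/88)) + 1086) = 5*((-497 + 0) + 1086)/6 = 5*(-497 + 1086)/6 = (⅚)*589 = 2945/6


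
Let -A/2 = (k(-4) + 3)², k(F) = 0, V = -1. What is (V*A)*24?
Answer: 432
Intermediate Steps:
A = -18 (A = -2*(0 + 3)² = -2*3² = -2*9 = -18)
(V*A)*24 = -1*(-18)*24 = 18*24 = 432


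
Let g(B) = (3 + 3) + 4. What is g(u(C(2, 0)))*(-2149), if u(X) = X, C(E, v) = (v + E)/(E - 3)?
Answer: -21490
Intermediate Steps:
C(E, v) = (E + v)/(-3 + E)
g(B) = 10 (g(B) = 6 + 4 = 10)
g(u(C(2, 0)))*(-2149) = 10*(-2149) = -21490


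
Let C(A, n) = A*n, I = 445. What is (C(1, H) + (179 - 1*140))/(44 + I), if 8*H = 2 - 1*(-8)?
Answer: 161/1956 ≈ 0.082311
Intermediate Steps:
H = 5/4 (H = (2 - 1*(-8))/8 = (2 + 8)/8 = (⅛)*10 = 5/4 ≈ 1.2500)
(C(1, H) + (179 - 1*140))/(44 + I) = (1*(5/4) + (179 - 1*140))/(44 + 445) = (5/4 + (179 - 140))/489 = (5/4 + 39)*(1/489) = (161/4)*(1/489) = 161/1956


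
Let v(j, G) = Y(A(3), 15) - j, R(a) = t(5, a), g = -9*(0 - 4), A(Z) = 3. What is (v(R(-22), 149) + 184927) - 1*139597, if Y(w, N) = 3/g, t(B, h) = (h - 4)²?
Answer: 535849/12 ≈ 44654.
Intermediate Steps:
g = 36 (g = -9*(-4) = 36)
t(B, h) = (-4 + h)²
R(a) = (-4 + a)²
Y(w, N) = 1/12 (Y(w, N) = 3/36 = 3*(1/36) = 1/12)
v(j, G) = 1/12 - j
(v(R(-22), 149) + 184927) - 1*139597 = ((1/12 - (-4 - 22)²) + 184927) - 1*139597 = ((1/12 - 1*(-26)²) + 184927) - 139597 = ((1/12 - 1*676) + 184927) - 139597 = ((1/12 - 676) + 184927) - 139597 = (-8111/12 + 184927) - 139597 = 2211013/12 - 139597 = 535849/12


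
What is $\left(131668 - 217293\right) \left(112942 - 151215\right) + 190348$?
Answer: $3277315973$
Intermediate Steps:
$\left(131668 - 217293\right) \left(112942 - 151215\right) + 190348 = - 85625 \left(112942 - 151215\right) + 190348 = \left(-85625\right) \left(-38273\right) + 190348 = 3277125625 + 190348 = 3277315973$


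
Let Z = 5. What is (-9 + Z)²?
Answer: 16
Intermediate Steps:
(-9 + Z)² = (-9 + 5)² = (-4)² = 16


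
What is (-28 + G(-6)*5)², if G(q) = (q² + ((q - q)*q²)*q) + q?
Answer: 14884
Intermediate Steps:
G(q) = q + q² (G(q) = (q² + (0*q²)*q) + q = (q² + 0*q) + q = (q² + 0) + q = q² + q = q + q²)
(-28 + G(-6)*5)² = (-28 - 6*(1 - 6)*5)² = (-28 - 6*(-5)*5)² = (-28 + 30*5)² = (-28 + 150)² = 122² = 14884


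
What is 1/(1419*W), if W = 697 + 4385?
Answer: 1/7211358 ≈ 1.3867e-7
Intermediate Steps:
W = 5082
1/(1419*W) = 1/(1419*5082) = (1/1419)*(1/5082) = 1/7211358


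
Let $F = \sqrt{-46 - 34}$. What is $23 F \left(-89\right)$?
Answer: $- 8188 i \sqrt{5} \approx - 18309.0 i$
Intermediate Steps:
$F = 4 i \sqrt{5}$ ($F = \sqrt{-80} = 4 i \sqrt{5} \approx 8.9443 i$)
$23 F \left(-89\right) = 23 \cdot 4 i \sqrt{5} \left(-89\right) = 92 i \sqrt{5} \left(-89\right) = - 8188 i \sqrt{5}$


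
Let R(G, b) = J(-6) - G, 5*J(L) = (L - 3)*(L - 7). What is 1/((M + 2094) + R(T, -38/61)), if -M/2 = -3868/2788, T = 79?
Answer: 3485/7113494 ≈ 0.00048991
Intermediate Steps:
M = 1934/697 (M = -(-7736)/2788 = -2*(-967/697) = 1934/697 ≈ 2.7747)
J(L) = (-7 + L)*(-3 + L)/5 (J(L) = ((L - 3)*(L - 7))/5 = ((-3 + L)*(-7 + L))/5 = ((-7 + L)*(-3 + L))/5 = (-7 + L)*(-3 + L)/5)
R(G, b) = 117/5 - G (R(G, b) = (21/5 - 2*(-6) + (⅕)*(-6)²) - G = (21/5 + 12 + (⅕)*36) - G = (21/5 + 12 + 36/5) - G = 117/5 - G)
1/((M + 2094) + R(T, -38/61)) = 1/((1934/697 + 2094) + (117/5 - 1*79)) = 1/(1461452/697 + (117/5 - 79)) = 1/(1461452/697 - 278/5) = 1/(7113494/3485) = 3485/7113494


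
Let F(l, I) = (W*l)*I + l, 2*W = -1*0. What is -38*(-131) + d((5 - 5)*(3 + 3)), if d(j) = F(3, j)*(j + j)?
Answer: 4978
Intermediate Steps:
W = 0 (W = (-1*0)/2 = (½)*0 = 0)
F(l, I) = l (F(l, I) = (0*l)*I + l = 0*I + l = 0 + l = l)
d(j) = 6*j (d(j) = 3*(j + j) = 3*(2*j) = 6*j)
-38*(-131) + d((5 - 5)*(3 + 3)) = -38*(-131) + 6*((5 - 5)*(3 + 3)) = 4978 + 6*(0*6) = 4978 + 6*0 = 4978 + 0 = 4978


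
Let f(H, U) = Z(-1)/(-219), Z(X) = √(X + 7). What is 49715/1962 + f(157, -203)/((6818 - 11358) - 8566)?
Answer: 49715/1962 + √6/2870214 ≈ 25.339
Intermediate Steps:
Z(X) = √(7 + X)
f(H, U) = -√6/219 (f(H, U) = √(7 - 1)/(-219) = √6*(-1/219) = -√6/219)
49715/1962 + f(157, -203)/((6818 - 11358) - 8566) = 49715/1962 + (-√6/219)/((6818 - 11358) - 8566) = 49715*(1/1962) + (-√6/219)/(-4540 - 8566) = 49715/1962 - √6/219/(-13106) = 49715/1962 - √6/219*(-1/13106) = 49715/1962 + √6/2870214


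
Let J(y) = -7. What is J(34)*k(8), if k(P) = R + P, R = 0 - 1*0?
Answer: -56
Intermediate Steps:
R = 0 (R = 0 + 0 = 0)
k(P) = P (k(P) = 0 + P = P)
J(34)*k(8) = -7*8 = -56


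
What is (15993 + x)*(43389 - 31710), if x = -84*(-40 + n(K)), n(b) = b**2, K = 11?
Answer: 107318331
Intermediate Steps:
x = -6804 (x = -84*(-40 + 11**2) = -84*(-40 + 121) = -84*81 = -6804)
(15993 + x)*(43389 - 31710) = (15993 - 6804)*(43389 - 31710) = 9189*11679 = 107318331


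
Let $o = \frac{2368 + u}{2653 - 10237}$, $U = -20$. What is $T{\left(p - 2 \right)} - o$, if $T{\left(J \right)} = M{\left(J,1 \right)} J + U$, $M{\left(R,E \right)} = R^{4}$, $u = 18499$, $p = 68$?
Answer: $\frac{9497690125571}{7584} \approx 1.2523 \cdot 10^{9}$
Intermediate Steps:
$o = - \frac{20867}{7584}$ ($o = \frac{2368 + 18499}{2653 - 10237} = \frac{20867}{-7584} = 20867 \left(- \frac{1}{7584}\right) = - \frac{20867}{7584} \approx -2.7514$)
$T{\left(J \right)} = -20 + J^{5}$ ($T{\left(J \right)} = J^{4} J - 20 = J^{5} - 20 = -20 + J^{5}$)
$T{\left(p - 2 \right)} - o = \left(-20 + \left(68 - 2\right)^{5}\right) - - \frac{20867}{7584} = \left(-20 + 66^{5}\right) + \frac{20867}{7584} = \left(-20 + 1252332576\right) + \frac{20867}{7584} = 1252332556 + \frac{20867}{7584} = \frac{9497690125571}{7584}$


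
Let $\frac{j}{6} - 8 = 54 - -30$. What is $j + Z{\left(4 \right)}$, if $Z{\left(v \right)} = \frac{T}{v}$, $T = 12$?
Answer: $555$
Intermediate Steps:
$j = 552$ ($j = 48 + 6 \left(54 - -30\right) = 48 + 6 \left(54 + 30\right) = 48 + 6 \cdot 84 = 48 + 504 = 552$)
$Z{\left(v \right)} = \frac{12}{v}$
$j + Z{\left(4 \right)} = 552 + \frac{12}{4} = 552 + 12 \cdot \frac{1}{4} = 552 + 3 = 555$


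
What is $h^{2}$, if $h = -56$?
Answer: $3136$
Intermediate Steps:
$h^{2} = \left(-56\right)^{2} = 3136$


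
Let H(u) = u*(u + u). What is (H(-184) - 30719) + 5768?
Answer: 42761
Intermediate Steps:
H(u) = 2*u² (H(u) = u*(2*u) = 2*u²)
(H(-184) - 30719) + 5768 = (2*(-184)² - 30719) + 5768 = (2*33856 - 30719) + 5768 = (67712 - 30719) + 5768 = 36993 + 5768 = 42761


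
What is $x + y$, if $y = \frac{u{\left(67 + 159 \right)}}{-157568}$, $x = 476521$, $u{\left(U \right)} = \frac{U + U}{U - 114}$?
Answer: $\frac{2102364905871}{4411904} \approx 4.7652 \cdot 10^{5}$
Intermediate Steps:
$u{\left(U \right)} = \frac{2 U}{-114 + U}$
$y = - \frac{113}{4411904}$ ($y = \frac{2 \left(67 + 159\right) \frac{1}{-114 + \left(67 + 159\right)}}{-157568} = 2 \cdot 226 \frac{1}{-114 + 226} \left(- \frac{1}{157568}\right) = 2 \cdot 226 \cdot \frac{1}{112} \left(- \frac{1}{157568}\right) = \frac{113}{28} \left(- \frac{1}{157568}\right) = - \frac{113}{4411904} \approx -2.5613 \cdot 10^{-5}$)
$x + y = 476521 - \frac{113}{4411904} = \frac{2102364905871}{4411904}$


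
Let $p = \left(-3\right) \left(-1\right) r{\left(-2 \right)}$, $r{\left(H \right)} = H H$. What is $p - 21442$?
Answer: $-21430$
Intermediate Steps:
$r{\left(H \right)} = H^{2}$
$p = 12$ ($p = \left(-3\right) \left(-1\right) \left(-2\right)^{2} = 3 \cdot 4 = 12$)
$p - 21442 = 12 - 21442 = -21430$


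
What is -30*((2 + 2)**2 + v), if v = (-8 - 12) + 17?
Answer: -390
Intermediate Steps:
v = -3 (v = -20 + 17 = -3)
-30*((2 + 2)**2 + v) = -30*((2 + 2)**2 - 3) = -30*(4**2 - 3) = -30*(16 - 3) = -30*13 = -390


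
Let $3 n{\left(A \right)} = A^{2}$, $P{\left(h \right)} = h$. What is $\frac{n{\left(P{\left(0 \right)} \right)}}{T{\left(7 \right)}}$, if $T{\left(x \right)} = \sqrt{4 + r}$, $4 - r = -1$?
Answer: $0$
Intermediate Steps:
$r = 5$ ($r = 4 - -1 = 4 + 1 = 5$)
$n{\left(A \right)} = \frac{A^{2}}{3}$
$T{\left(x \right)} = 3$ ($T{\left(x \right)} = \sqrt{4 + 5} = \sqrt{9} = 3$)
$\frac{n{\left(P{\left(0 \right)} \right)}}{T{\left(7 \right)}} = \frac{\frac{1}{3} \cdot 0^{2}}{3} = \frac{1}{3} \cdot 0 \cdot \frac{1}{3} = 0 \cdot \frac{1}{3} = 0$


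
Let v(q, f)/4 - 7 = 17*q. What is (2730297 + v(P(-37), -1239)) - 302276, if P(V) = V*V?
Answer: 2521141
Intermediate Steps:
P(V) = V²
v(q, f) = 28 + 68*q (v(q, f) = 28 + 4*(17*q) = 28 + 68*q)
(2730297 + v(P(-37), -1239)) - 302276 = (2730297 + (28 + 68*(-37)²)) - 302276 = (2730297 + (28 + 68*1369)) - 302276 = (2730297 + (28 + 93092)) - 302276 = (2730297 + 93120) - 302276 = 2823417 - 302276 = 2521141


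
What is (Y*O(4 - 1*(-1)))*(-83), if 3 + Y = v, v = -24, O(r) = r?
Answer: 11205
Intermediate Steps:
Y = -27 (Y = -3 - 24 = -27)
(Y*O(4 - 1*(-1)))*(-83) = -27*(4 - 1*(-1))*(-83) = -27*(4 + 1)*(-83) = -27*5*(-83) = -135*(-83) = 11205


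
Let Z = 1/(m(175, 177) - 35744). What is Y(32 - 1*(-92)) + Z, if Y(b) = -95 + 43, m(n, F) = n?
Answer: -1849589/35569 ≈ -52.000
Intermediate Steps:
Y(b) = -52
Z = -1/35569 (Z = 1/(175 - 35744) = 1/(-35569) = -1/35569 ≈ -2.8114e-5)
Y(32 - 1*(-92)) + Z = -52 - 1/35569 = -1849589/35569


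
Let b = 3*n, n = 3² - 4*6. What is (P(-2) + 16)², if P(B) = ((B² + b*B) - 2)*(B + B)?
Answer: 123904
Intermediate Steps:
n = -15 (n = 9 - 24 = -15)
b = -45 (b = 3*(-15) = -45)
P(B) = 2*B*(-2 + B² - 45*B) (P(B) = ((B² - 45*B) - 2)*(B + B) = (-2 + B² - 45*B)*(2*B) = 2*B*(-2 + B² - 45*B))
(P(-2) + 16)² = (2*(-2)*(-2 + (-2)² - 45*(-2)) + 16)² = (2*(-2)*(-2 + 4 + 90) + 16)² = (2*(-2)*92 + 16)² = (-368 + 16)² = (-352)² = 123904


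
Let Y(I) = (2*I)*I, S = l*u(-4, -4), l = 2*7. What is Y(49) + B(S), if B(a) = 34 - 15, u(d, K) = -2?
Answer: 4821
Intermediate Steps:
l = 14
S = -28 (S = 14*(-2) = -28)
B(a) = 19
Y(I) = 2*I²
Y(49) + B(S) = 2*49² + 19 = 2*2401 + 19 = 4802 + 19 = 4821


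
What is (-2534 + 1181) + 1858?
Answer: 505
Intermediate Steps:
(-2534 + 1181) + 1858 = -1353 + 1858 = 505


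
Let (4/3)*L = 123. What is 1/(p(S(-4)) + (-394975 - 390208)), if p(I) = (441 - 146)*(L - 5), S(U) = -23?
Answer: -4/3037777 ≈ -1.3168e-6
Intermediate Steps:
L = 369/4 (L = (¾)*123 = 369/4 ≈ 92.250)
p(I) = 102955/4 (p(I) = (441 - 146)*(369/4 - 5) = 295*(349/4) = 102955/4)
1/(p(S(-4)) + (-394975 - 390208)) = 1/(102955/4 + (-394975 - 390208)) = 1/(102955/4 - 785183) = 1/(-3037777/4) = -4/3037777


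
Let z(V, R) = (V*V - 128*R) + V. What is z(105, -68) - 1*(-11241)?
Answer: 31075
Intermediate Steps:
z(V, R) = V + V**2 - 128*R (z(V, R) = (V**2 - 128*R) + V = V + V**2 - 128*R)
z(105, -68) - 1*(-11241) = (105 + 105**2 - 128*(-68)) - 1*(-11241) = (105 + 11025 + 8704) + 11241 = 19834 + 11241 = 31075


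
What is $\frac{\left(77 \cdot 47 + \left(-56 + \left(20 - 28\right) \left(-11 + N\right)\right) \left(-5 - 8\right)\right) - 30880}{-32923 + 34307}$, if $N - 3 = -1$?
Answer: $- \frac{27469}{1384} \approx -19.848$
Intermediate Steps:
$N = 2$ ($N = 3 - 1 = 2$)
$\frac{\left(77 \cdot 47 + \left(-56 + \left(20 - 28\right) \left(-11 + N\right)\right) \left(-5 - 8\right)\right) - 30880}{-32923 + 34307} = \frac{\left(77 \cdot 47 + \left(-56 + \left(20 - 28\right) \left(-11 + 2\right)\right) \left(-5 - 8\right)\right) - 30880}{-32923 + 34307} = \frac{\left(3619 + \left(-56 - -72\right) \left(-13\right)\right) - 30880}{1384} = \left(\left(3619 + \left(-56 + 72\right) \left(-13\right)\right) - 30880\right) \frac{1}{1384} = \left(\left(3619 + 16 \left(-13\right)\right) - 30880\right) \frac{1}{1384} = \left(\left(3619 - 208\right) - 30880\right) \frac{1}{1384} = \left(3411 - 30880\right) \frac{1}{1384} = \left(-27469\right) \frac{1}{1384} = - \frac{27469}{1384}$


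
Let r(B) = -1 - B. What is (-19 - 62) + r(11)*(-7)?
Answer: 3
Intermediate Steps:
(-19 - 62) + r(11)*(-7) = (-19 - 62) + (-1 - 1*11)*(-7) = -81 + (-1 - 11)*(-7) = -81 - 12*(-7) = -81 + 84 = 3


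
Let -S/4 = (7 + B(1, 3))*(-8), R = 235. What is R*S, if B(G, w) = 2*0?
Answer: 52640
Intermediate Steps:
B(G, w) = 0
S = 224 (S = -4*(7 + 0)*(-8) = -28*(-8) = -4*(-56) = 224)
R*S = 235*224 = 52640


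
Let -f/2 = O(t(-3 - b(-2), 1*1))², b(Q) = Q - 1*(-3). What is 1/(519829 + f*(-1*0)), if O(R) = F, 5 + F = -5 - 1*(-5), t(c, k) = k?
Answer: 1/519829 ≈ 1.9237e-6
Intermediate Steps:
b(Q) = 3 + Q (b(Q) = Q + 3 = 3 + Q)
F = -5 (F = -5 + (-5 - 1*(-5)) = -5 + (-5 + 5) = -5 + 0 = -5)
O(R) = -5
f = -50 (f = -2*(-5)² = -2*25 = -50)
1/(519829 + f*(-1*0)) = 1/(519829 - (-50)*0) = 1/(519829 - 50*0) = 1/(519829 + 0) = 1/519829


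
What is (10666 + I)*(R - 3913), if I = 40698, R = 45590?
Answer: 2140697428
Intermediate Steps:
(10666 + I)*(R - 3913) = (10666 + 40698)*(45590 - 3913) = 51364*41677 = 2140697428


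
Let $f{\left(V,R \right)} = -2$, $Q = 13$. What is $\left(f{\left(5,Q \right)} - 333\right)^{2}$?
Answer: $112225$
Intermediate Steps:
$\left(f{\left(5,Q \right)} - 333\right)^{2} = \left(-2 - 333\right)^{2} = \left(-335\right)^{2} = 112225$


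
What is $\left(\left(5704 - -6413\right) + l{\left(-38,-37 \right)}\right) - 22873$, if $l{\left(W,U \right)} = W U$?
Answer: $-9350$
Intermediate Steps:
$l{\left(W,U \right)} = U W$
$\left(\left(5704 - -6413\right) + l{\left(-38,-37 \right)}\right) - 22873 = \left(\left(5704 - -6413\right) - -1406\right) - 22873 = \left(\left(5704 + 6413\right) + 1406\right) - 22873 = \left(12117 + 1406\right) - 22873 = 13523 - 22873 = -9350$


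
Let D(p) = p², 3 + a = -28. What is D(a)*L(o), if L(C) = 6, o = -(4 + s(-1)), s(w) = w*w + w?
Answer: 5766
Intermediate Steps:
a = -31 (a = -3 - 28 = -31)
s(w) = w + w² (s(w) = w² + w = w + w²)
o = -4 (o = -(4 - (1 - 1)) = -(4 - 1*0) = -(4 + 0) = -1*4 = -4)
D(a)*L(o) = (-31)²*6 = 961*6 = 5766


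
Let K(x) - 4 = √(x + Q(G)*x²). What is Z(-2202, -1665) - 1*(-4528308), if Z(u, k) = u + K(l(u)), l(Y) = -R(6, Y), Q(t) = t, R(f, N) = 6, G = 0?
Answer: 4526110 + I*√6 ≈ 4.5261e+6 + 2.4495*I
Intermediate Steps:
l(Y) = -6 (l(Y) = -1*6 = -6)
K(x) = 4 + √x (K(x) = 4 + √(x + 0*x²) = 4 + √(x + 0) = 4 + √x)
Z(u, k) = 4 + u + I*√6 (Z(u, k) = u + (4 + √(-6)) = u + (4 + I*√6) = 4 + u + I*√6)
Z(-2202, -1665) - 1*(-4528308) = (4 - 2202 + I*√6) - 1*(-4528308) = (-2198 + I*√6) + 4528308 = 4526110 + I*√6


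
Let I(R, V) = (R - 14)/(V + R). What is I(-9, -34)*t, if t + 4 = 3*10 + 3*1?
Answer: 667/43 ≈ 15.512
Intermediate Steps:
I(R, V) = (-14 + R)/(R + V)
t = 29 (t = -4 + (3*10 + 3*1) = -4 + (30 + 3) = -4 + 33 = 29)
I(-9, -34)*t = ((-14 - 9)/(-9 - 34))*29 = (-23/(-43))*29 = -1/43*(-23)*29 = (23/43)*29 = 667/43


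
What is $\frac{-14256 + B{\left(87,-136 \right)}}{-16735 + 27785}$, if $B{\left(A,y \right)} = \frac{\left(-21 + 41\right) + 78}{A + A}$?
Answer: $- \frac{1240223}{961350} \approx -1.2901$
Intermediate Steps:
$B{\left(A,y \right)} = \frac{49}{A}$ ($B{\left(A,y \right)} = \frac{20 + 78}{2 A} = 98 \frac{1}{2 A} = \frac{49}{A}$)
$\frac{-14256 + B{\left(87,-136 \right)}}{-16735 + 27785} = \frac{-14256 + \frac{49}{87}}{-16735 + 27785} = \frac{-14256 + 49 \cdot \frac{1}{87}}{11050} = \left(-14256 + \frac{49}{87}\right) \frac{1}{11050} = \left(- \frac{1240223}{87}\right) \frac{1}{11050} = - \frac{1240223}{961350}$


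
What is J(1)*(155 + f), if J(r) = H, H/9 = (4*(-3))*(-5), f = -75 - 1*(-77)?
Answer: 84780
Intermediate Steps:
f = 2 (f = -75 + 77 = 2)
H = 540 (H = 9*((4*(-3))*(-5)) = 9*(-12*(-5)) = 9*60 = 540)
J(r) = 540
J(1)*(155 + f) = 540*(155 + 2) = 540*157 = 84780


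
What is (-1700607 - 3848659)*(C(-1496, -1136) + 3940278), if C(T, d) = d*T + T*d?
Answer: -40727117534540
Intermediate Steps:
C(T, d) = 2*T*d (C(T, d) = T*d + T*d = 2*T*d)
(-1700607 - 3848659)*(C(-1496, -1136) + 3940278) = (-1700607 - 3848659)*(2*(-1496)*(-1136) + 3940278) = -5549266*(3398912 + 3940278) = -5549266*7339190 = -40727117534540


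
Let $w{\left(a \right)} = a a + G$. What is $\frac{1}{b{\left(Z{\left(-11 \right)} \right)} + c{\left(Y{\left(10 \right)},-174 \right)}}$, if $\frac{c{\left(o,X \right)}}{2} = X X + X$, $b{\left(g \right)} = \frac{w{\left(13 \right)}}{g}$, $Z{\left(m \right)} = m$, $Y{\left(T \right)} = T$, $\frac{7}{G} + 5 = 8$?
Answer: $\frac{33}{1986218} \approx 1.6615 \cdot 10^{-5}$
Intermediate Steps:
$G = \frac{7}{3}$ ($G = \frac{7}{-5 + 8} = \frac{7}{3} \approx 2.3333$)
$w{\left(a \right)} = \frac{7}{3} + a^{2}$ ($w{\left(a \right)} = a a + \frac{7}{3} = a^{2} + \frac{7}{3} = \frac{7}{3} + a^{2}$)
$b{\left(g \right)} = \frac{514}{3 g}$ ($b{\left(g \right)} = \frac{\frac{7}{3} + 13^{2}}{g} = \frac{\frac{7}{3} + 169}{g} = \frac{514}{3 g}$)
$c{\left(o,X \right)} = 2 X + 2 X^{2}$ ($c{\left(o,X \right)} = 2 \left(X X + X\right) = 2 \left(X^{2} + X\right) = 2 \left(X + X^{2}\right) = 2 X + 2 X^{2}$)
$\frac{1}{b{\left(Z{\left(-11 \right)} \right)} + c{\left(Y{\left(10 \right)},-174 \right)}} = \frac{1}{\frac{514}{3 \left(-11\right)} + 2 \left(-174\right) \left(1 - 174\right)} = \frac{1}{\frac{514}{3} \left(- \frac{1}{11}\right) + 2 \left(-174\right) \left(-173\right)} = \frac{1}{- \frac{514}{33} + 60204} = \frac{1}{\frac{1986218}{33}} = \frac{33}{1986218}$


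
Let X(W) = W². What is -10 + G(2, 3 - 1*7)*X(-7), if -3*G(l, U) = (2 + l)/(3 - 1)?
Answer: -128/3 ≈ -42.667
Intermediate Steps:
G(l, U) = -⅓ - l/6 (G(l, U) = -(2 + l)/(3*(3 - 1)) = -(2 + l)/(3*2) = -(1 + l/2)/3 = -⅓ - l/6)
-10 + G(2, 3 - 1*7)*X(-7) = -10 + (-⅓ - ⅙*2)*(-7)² = -10 + (-⅓ - ⅓)*49 = -10 - ⅔*49 = -10 - 98/3 = -128/3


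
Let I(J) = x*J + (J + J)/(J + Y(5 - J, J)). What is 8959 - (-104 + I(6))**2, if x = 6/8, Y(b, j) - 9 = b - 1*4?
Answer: -70389/100 ≈ -703.89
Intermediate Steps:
Y(b, j) = 5 + b (Y(b, j) = 9 + (b - 1*4) = 9 + (b - 4) = 9 + (-4 + b) = 5 + b)
x = 3/4 (x = 6*(1/8) = 3/4 ≈ 0.75000)
I(J) = 19*J/20 (I(J) = 3*J/4 + (J + J)/(J + (5 + (5 - J))) = 3*J/4 + (2*J)/(J + (10 - J)) = 3*J/4 + (2*J)/10 = 3*J/4 + (2*J)*(1/10) = 3*J/4 + J/5 = 19*J/20)
8959 - (-104 + I(6))**2 = 8959 - (-104 + (19/20)*6)**2 = 8959 - (-104 + 57/10)**2 = 8959 - (-983/10)**2 = 8959 - 1*966289/100 = 8959 - 966289/100 = -70389/100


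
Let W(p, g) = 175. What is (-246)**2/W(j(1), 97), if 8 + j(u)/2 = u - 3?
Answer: 60516/175 ≈ 345.81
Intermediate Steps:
j(u) = -22 + 2*u (j(u) = -16 + 2*(u - 3) = -16 + 2*(-3 + u) = -16 + (-6 + 2*u) = -22 + 2*u)
(-246)**2/W(j(1), 97) = (-246)**2/175 = 60516*(1/175) = 60516/175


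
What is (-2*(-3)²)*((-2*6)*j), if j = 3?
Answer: 648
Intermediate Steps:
(-2*(-3)²)*((-2*6)*j) = (-2*(-3)²)*(-2*6*3) = (-2*9)*(-12*3) = -18*(-36) = 648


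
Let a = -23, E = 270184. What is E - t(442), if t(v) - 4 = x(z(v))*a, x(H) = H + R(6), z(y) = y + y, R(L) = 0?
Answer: 290512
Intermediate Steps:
z(y) = 2*y
x(H) = H (x(H) = H + 0 = H)
t(v) = 4 - 46*v (t(v) = 4 + (2*v)*(-23) = 4 - 46*v)
E - t(442) = 270184 - (4 - 46*442) = 270184 - (4 - 20332) = 270184 - 1*(-20328) = 270184 + 20328 = 290512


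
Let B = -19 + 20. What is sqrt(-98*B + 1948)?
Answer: 5*sqrt(74) ≈ 43.012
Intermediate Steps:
B = 1
sqrt(-98*B + 1948) = sqrt(-98*1 + 1948) = sqrt(-98 + 1948) = sqrt(1850) = 5*sqrt(74)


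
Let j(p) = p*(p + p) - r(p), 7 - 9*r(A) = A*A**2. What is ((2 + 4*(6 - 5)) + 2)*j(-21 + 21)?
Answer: -56/9 ≈ -6.2222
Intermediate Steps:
r(A) = 7/9 - A**3/9 (r(A) = 7/9 - A*A**2/9 = 7/9 - A**3/9)
j(p) = -7/9 + 2*p**2 + p**3/9 (j(p) = p*(p + p) - (7/9 - p**3/9) = p*(2*p) + (-7/9 + p**3/9) = 2*p**2 + (-7/9 + p**3/9) = -7/9 + 2*p**2 + p**3/9)
((2 + 4*(6 - 5)) + 2)*j(-21 + 21) = ((2 + 4*(6 - 5)) + 2)*(-7/9 + 2*(-21 + 21)**2 + (-21 + 21)**3/9) = ((2 + 4*1) + 2)*(-7/9 + 2*0**2 + (1/9)*0**3) = ((2 + 4) + 2)*(-7/9 + 2*0 + (1/9)*0) = (6 + 2)*(-7/9 + 0 + 0) = 8*(-7/9) = -56/9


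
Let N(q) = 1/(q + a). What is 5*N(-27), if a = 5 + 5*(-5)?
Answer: -5/47 ≈ -0.10638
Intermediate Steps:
a = -20 (a = 5 - 25 = -20)
N(q) = 1/(-20 + q) (N(q) = 1/(q - 20) = 1/(-20 + q))
5*N(-27) = 5/(-20 - 27) = 5/(-47) = 5*(-1/47) = -5/47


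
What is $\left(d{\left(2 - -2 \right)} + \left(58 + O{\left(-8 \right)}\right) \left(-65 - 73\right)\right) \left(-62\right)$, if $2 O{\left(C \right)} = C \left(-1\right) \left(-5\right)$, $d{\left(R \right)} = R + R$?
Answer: $324632$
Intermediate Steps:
$d{\left(R \right)} = 2 R$
$O{\left(C \right)} = \frac{5 C}{2}$ ($O{\left(C \right)} = \frac{C \left(-1\right) \left(-5\right)}{2} = \frac{- C \left(-5\right)}{2} = \frac{5 C}{2}$)
$\left(d{\left(2 - -2 \right)} + \left(58 + O{\left(-8 \right)}\right) \left(-65 - 73\right)\right) \left(-62\right) = \left(2 \left(2 - -2\right) + \left(58 + \frac{5}{2} \left(-8\right)\right) \left(-65 - 73\right)\right) \left(-62\right) = \left(2 \left(2 + 2\right) + \left(58 - 20\right) \left(-138\right)\right) \left(-62\right) = \left(2 \cdot 4 + 38 \left(-138\right)\right) \left(-62\right) = \left(8 - 5244\right) \left(-62\right) = \left(-5236\right) \left(-62\right) = 324632$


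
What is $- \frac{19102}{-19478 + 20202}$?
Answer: $- \frac{9551}{362} \approx -26.384$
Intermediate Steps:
$- \frac{19102}{-19478 + 20202} = - \frac{19102}{724} = \left(-19102\right) \frac{1}{724} = - \frac{9551}{362}$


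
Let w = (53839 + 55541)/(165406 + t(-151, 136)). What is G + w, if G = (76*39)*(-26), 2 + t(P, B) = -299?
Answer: -848236156/11007 ≈ -77063.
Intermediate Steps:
t(P, B) = -301 (t(P, B) = -2 - 299 = -301)
G = -77064 (G = 2964*(-26) = -77064)
w = 7292/11007 (w = (53839 + 55541)/(165406 - 301) = 109380/165105 = 109380*(1/165105) = 7292/11007 ≈ 0.66249)
G + w = -77064 + 7292/11007 = -848236156/11007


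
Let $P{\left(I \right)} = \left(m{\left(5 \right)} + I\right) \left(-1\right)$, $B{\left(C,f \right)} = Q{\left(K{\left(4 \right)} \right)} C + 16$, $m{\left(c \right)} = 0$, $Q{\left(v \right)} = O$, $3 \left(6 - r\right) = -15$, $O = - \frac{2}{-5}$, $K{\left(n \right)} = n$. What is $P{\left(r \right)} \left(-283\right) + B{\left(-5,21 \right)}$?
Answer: $3127$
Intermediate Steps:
$O = \frac{2}{5}$ ($O = \left(-2\right) \left(- \frac{1}{5}\right) = \frac{2}{5} \approx 0.4$)
$r = 11$ ($r = 6 - -5 = 6 + 5 = 11$)
$Q{\left(v \right)} = \frac{2}{5}$
$B{\left(C,f \right)} = 16 + \frac{2 C}{5}$ ($B{\left(C,f \right)} = \frac{2 C}{5} + 16 = 16 + \frac{2 C}{5}$)
$P{\left(I \right)} = - I$ ($P{\left(I \right)} = \left(0 + I\right) \left(-1\right) = I \left(-1\right) = - I$)
$P{\left(r \right)} \left(-283\right) + B{\left(-5,21 \right)} = \left(-1\right) 11 \left(-283\right) + \left(16 + \frac{2}{5} \left(-5\right)\right) = \left(-11\right) \left(-283\right) + \left(16 - 2\right) = 3113 + 14 = 3127$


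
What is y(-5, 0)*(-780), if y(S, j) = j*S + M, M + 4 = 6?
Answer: -1560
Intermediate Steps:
M = 2 (M = -4 + 6 = 2)
y(S, j) = 2 + S*j (y(S, j) = j*S + 2 = S*j + 2 = 2 + S*j)
y(-5, 0)*(-780) = (2 - 5*0)*(-780) = (2 + 0)*(-780) = 2*(-780) = -1560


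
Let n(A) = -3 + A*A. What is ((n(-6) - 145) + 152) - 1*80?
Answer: -40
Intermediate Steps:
n(A) = -3 + A**2
((n(-6) - 145) + 152) - 1*80 = (((-3 + (-6)**2) - 145) + 152) - 1*80 = (((-3 + 36) - 145) + 152) - 80 = ((33 - 145) + 152) - 80 = (-112 + 152) - 80 = 40 - 80 = -40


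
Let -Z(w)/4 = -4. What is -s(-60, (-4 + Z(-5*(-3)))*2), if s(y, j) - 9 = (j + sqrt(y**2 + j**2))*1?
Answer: -33 - 12*sqrt(29) ≈ -97.622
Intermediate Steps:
Z(w) = 16 (Z(w) = -4*(-4) = 16)
s(y, j) = 9 + j + sqrt(j**2 + y**2) (s(y, j) = 9 + (j + sqrt(y**2 + j**2))*1 = 9 + (j + sqrt(j**2 + y**2))*1 = 9 + (j + sqrt(j**2 + y**2)) = 9 + j + sqrt(j**2 + y**2))
-s(-60, (-4 + Z(-5*(-3)))*2) = -(9 + (-4 + 16)*2 + sqrt(((-4 + 16)*2)**2 + (-60)**2)) = -(9 + 12*2 + sqrt((12*2)**2 + 3600)) = -(9 + 24 + sqrt(24**2 + 3600)) = -(9 + 24 + sqrt(576 + 3600)) = -(9 + 24 + sqrt(4176)) = -(9 + 24 + 12*sqrt(29)) = -(33 + 12*sqrt(29)) = -33 - 12*sqrt(29)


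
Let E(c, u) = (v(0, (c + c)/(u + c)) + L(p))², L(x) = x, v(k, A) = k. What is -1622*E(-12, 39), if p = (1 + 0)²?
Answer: -1622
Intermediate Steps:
p = 1 (p = 1² = 1)
E(c, u) = 1 (E(c, u) = (0 + 1)² = 1² = 1)
-1622*E(-12, 39) = -1622*1 = -1622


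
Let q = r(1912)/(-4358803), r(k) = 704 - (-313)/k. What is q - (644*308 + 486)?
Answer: -1657122124133929/8334031336 ≈ -1.9884e+5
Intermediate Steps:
r(k) = 704 + 313/k
q = -1346361/8334031336 (q = (704 + 313/1912)/(-4358803) = (704 + 313*(1/1912))*(-1/4358803) = (704 + 313/1912)*(-1/4358803) = (1346361/1912)*(-1/4358803) = -1346361/8334031336 ≈ -0.00016155)
q - (644*308 + 486) = -1346361/8334031336 - (644*308 + 486) = -1346361/8334031336 - (198352 + 486) = -1346361/8334031336 - 1*198838 = -1346361/8334031336 - 198838 = -1657122124133929/8334031336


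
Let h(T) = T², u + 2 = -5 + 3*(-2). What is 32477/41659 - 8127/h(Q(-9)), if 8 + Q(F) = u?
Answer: -5146672/291613 ≈ -17.649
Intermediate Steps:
u = -13 (u = -2 + (-5 + 3*(-2)) = -2 + (-5 - 6) = -2 - 11 = -13)
Q(F) = -21 (Q(F) = -8 - 13 = -21)
32477/41659 - 8127/h(Q(-9)) = 32477/41659 - 8127/((-21)²) = 32477*(1/41659) - 8127/441 = 32477/41659 - 8127*1/441 = 32477/41659 - 129/7 = -5146672/291613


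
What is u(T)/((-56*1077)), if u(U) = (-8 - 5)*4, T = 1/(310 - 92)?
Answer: 13/15078 ≈ 0.00086218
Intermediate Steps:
T = 1/218 ≈ 0.0045872
u(U) = -52 (u(U) = -13*4 = -52)
u(T)/((-56*1077)) = -52/((-56*1077)) = -52/(-60312) = -52*(-1/60312) = 13/15078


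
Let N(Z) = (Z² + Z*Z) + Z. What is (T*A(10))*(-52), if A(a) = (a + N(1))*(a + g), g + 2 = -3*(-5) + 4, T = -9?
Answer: 164268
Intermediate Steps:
g = 17 (g = -2 + (-3*(-5) + 4) = -2 + (15 + 4) = -2 + 19 = 17)
N(Z) = Z + 2*Z² (N(Z) = (Z² + Z²) + Z = 2*Z² + Z = Z + 2*Z²)
A(a) = (3 + a)*(17 + a) (A(a) = (a + 1*(1 + 2*1))*(a + 17) = (a + 1*(1 + 2))*(17 + a) = (a + 1*3)*(17 + a) = (a + 3)*(17 + a) = (3 + a)*(17 + a))
(T*A(10))*(-52) = -9*(51 + 10² + 20*10)*(-52) = -9*(51 + 100 + 200)*(-52) = -9*351*(-52) = -3159*(-52) = 164268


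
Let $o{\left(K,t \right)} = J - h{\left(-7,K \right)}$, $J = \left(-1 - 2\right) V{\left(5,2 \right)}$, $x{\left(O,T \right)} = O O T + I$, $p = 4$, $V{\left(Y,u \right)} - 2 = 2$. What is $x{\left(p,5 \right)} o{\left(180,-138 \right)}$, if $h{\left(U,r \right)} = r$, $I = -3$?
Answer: $-14784$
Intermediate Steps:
$V{\left(Y,u \right)} = 4$ ($V{\left(Y,u \right)} = 2 + 2 = 4$)
$x{\left(O,T \right)} = -3 + T O^{2}$ ($x{\left(O,T \right)} = O O T - 3 = O^{2} T - 3 = T O^{2} - 3 = -3 + T O^{2}$)
$J = -12$ ($J = \left(-1 - 2\right) 4 = \left(-3\right) 4 = -12$)
$o{\left(K,t \right)} = -12 - K$
$x{\left(p,5 \right)} o{\left(180,-138 \right)} = \left(-3 + 5 \cdot 4^{2}\right) \left(-12 - 180\right) = \left(-3 + 5 \cdot 16\right) \left(-12 - 180\right) = \left(-3 + 80\right) \left(-192\right) = 77 \left(-192\right) = -14784$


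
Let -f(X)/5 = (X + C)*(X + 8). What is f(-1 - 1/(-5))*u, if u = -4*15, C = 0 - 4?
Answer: -10368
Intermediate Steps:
C = -4
u = -60
f(X) = -5*(-4 + X)*(8 + X) (f(X) = -5*(X - 4)*(X + 8) = -5*(-4 + X)*(8 + X))
f(-1 - 1/(-5))*u = (160 - 20*(-1 - 1/(-5)) - 5*(-1 - 1/(-5))**2)*(-60) = (160 - 20*(-1 - (-1)/5) - 5*(-1 - (-1)/5)**2)*(-60) = (160 - 20*(-1 - 1*(-1/5)) - 5*(-1 - 1*(-1/5))**2)*(-60) = (160 - 20*(-1 + 1/5) - 5*(-1 + 1/5)**2)*(-60) = (160 - 20*(-4/5) - 5*(-4/5)**2)*(-60) = (160 + 16 - 5*16/25)*(-60) = (160 + 16 - 16/5)*(-60) = (864/5)*(-60) = -10368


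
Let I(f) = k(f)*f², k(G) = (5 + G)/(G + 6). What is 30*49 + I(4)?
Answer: 7422/5 ≈ 1484.4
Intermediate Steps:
k(G) = (5 + G)/(6 + G)
I(f) = f²*(5 + f)/(6 + f) (I(f) = ((5 + f)/(6 + f))*f² = f²*(5 + f)/(6 + f))
30*49 + I(4) = 30*49 + 4²*(5 + 4)/(6 + 4) = 1470 + 16*9/10 = 1470 + 16*(⅒)*9 = 1470 + 72/5 = 7422/5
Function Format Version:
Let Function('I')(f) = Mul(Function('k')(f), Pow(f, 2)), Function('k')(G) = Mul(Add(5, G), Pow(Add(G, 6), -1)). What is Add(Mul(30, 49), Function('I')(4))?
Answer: Rational(7422, 5) ≈ 1484.4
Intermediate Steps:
Function('k')(G) = Mul(Pow(Add(6, G), -1), Add(5, G)) (Function('k')(G) = Mul(Add(5, G), Pow(Add(6, G), -1)) = Mul(Pow(Add(6, G), -1), Add(5, G)))
Function('I')(f) = Mul(Pow(f, 2), Pow(Add(6, f), -1), Add(5, f)) (Function('I')(f) = Mul(Mul(Pow(Add(6, f), -1), Add(5, f)), Pow(f, 2)) = Mul(Pow(f, 2), Pow(Add(6, f), -1), Add(5, f)))
Add(Mul(30, 49), Function('I')(4)) = Add(Mul(30, 49), Mul(Pow(4, 2), Pow(Add(6, 4), -1), Add(5, 4))) = Add(1470, Mul(16, Pow(10, -1), 9)) = Add(1470, Mul(16, Rational(1, 10), 9)) = Add(1470, Rational(72, 5)) = Rational(7422, 5)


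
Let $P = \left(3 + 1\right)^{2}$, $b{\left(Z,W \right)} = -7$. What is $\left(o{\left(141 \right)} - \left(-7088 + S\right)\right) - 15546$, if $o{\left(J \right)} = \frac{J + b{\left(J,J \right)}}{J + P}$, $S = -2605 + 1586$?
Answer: $- \frac{1167789}{157} \approx -7438.1$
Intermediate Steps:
$S = -1019$
$P = 16$ ($P = 4^{2} = 16$)
$o{\left(J \right)} = \frac{-7 + J}{16 + J}$ ($o{\left(J \right)} = \frac{J - 7}{J + 16} = \frac{-7 + J}{16 + J}$)
$\left(o{\left(141 \right)} - \left(-7088 + S\right)\right) - 15546 = \left(\frac{-7 + 141}{16 + 141} - \left(-7088 - 1019\right)\right) - 15546 = \left(\frac{1}{157} \cdot 134 - -8107\right) - 15546 = \left(\frac{1}{157} \cdot 134 + 8107\right) - 15546 = \left(\frac{134}{157} + 8107\right) - 15546 = \frac{1272933}{157} - 15546 = - \frac{1167789}{157}$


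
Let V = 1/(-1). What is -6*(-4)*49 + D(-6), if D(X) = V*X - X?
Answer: 1188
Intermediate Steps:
V = -1
D(X) = -2*X (D(X) = -X - X = -2*X)
-6*(-4)*49 + D(-6) = -6*(-4)*49 - 2*(-6) = 24*49 + 12 = 1176 + 12 = 1188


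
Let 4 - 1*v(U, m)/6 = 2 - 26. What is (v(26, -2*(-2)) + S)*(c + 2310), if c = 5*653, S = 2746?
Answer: 16245550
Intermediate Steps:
c = 3265
v(U, m) = 168 (v(U, m) = 24 - 6*(2 - 26) = 24 - 6*(-24) = 24 + 144 = 168)
(v(26, -2*(-2)) + S)*(c + 2310) = (168 + 2746)*(3265 + 2310) = 2914*5575 = 16245550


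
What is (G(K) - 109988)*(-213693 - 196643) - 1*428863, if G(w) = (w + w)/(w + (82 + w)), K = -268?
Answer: 10244764842787/227 ≈ 4.5131e+10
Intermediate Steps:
G(w) = 2*w/(82 + 2*w) (G(w) = (2*w)/(82 + 2*w) = 2*w/(82 + 2*w))
(G(K) - 109988)*(-213693 - 196643) - 1*428863 = (-268/(41 - 268) - 109988)*(-213693 - 196643) - 1*428863 = (-268/(-227) - 109988)*(-410336) - 428863 = (-268*(-1/227) - 109988)*(-410336) - 428863 = (268/227 - 109988)*(-410336) - 428863 = -24967008/227*(-410336) - 428863 = 10244862194688/227 - 428863 = 10244764842787/227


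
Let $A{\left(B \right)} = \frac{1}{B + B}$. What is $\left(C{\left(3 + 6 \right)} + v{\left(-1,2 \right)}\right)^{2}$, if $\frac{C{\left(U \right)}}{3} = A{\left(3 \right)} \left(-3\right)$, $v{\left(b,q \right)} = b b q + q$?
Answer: $\frac{25}{4} \approx 6.25$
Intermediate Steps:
$A{\left(B \right)} = \frac{1}{2 B}$
$v{\left(b,q \right)} = q + q b^{2}$ ($v{\left(b,q \right)} = b^{2} q + q = q b^{2} + q = q + q b^{2}$)
$C{\left(U \right)} = - \frac{3}{2}$ ($C{\left(U \right)} = 3 \frac{1}{2 \cdot 3} \left(-3\right) = 3 \cdot \frac{1}{2} \cdot \frac{1}{3} \left(-3\right) = 3 \cdot \frac{1}{6} \left(-3\right) = 3 \left(- \frac{1}{2}\right) = - \frac{3}{2}$)
$\left(C{\left(3 + 6 \right)} + v{\left(-1,2 \right)}\right)^{2} = \left(- \frac{3}{2} + 2 \left(1 + \left(-1\right)^{2}\right)\right)^{2} = \left(- \frac{3}{2} + 2 \left(1 + 1\right)\right)^{2} = \left(- \frac{3}{2} + 2 \cdot 2\right)^{2} = \left(- \frac{3}{2} + 4\right)^{2} = \left(\frac{5}{2}\right)^{2} = \frac{25}{4}$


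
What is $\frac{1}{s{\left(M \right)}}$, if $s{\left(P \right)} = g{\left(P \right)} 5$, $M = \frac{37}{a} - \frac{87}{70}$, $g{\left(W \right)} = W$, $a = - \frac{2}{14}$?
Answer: $- \frac{14}{18217} \approx -0.00076851$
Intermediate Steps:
$a = - \frac{1}{7}$ ($a = \left(-2\right) \frac{1}{14} = - \frac{1}{7} \approx -0.14286$)
$M = - \frac{18217}{70}$ ($M = \frac{37}{- \frac{1}{7}} - \frac{87}{70} = 37 \left(-7\right) - \frac{87}{70} = -259 - \frac{87}{70} = - \frac{18217}{70} \approx -260.24$)
$s{\left(P \right)} = 5 P$ ($s{\left(P \right)} = P 5 = 5 P$)
$\frac{1}{s{\left(M \right)}} = \frac{1}{5 \left(- \frac{18217}{70}\right)} = \frac{1}{- \frac{18217}{14}} = - \frac{14}{18217}$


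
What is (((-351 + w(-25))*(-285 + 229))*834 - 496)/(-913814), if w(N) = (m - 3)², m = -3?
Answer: -7355632/456907 ≈ -16.099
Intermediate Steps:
w(N) = 36 (w(N) = (-3 - 3)² = (-6)² = 36)
(((-351 + w(-25))*(-285 + 229))*834 - 496)/(-913814) = (((-351 + 36)*(-285 + 229))*834 - 496)/(-913814) = (-315*(-56)*834 - 496)*(-1/913814) = (17640*834 - 496)*(-1/913814) = (14711760 - 496)*(-1/913814) = 14711264*(-1/913814) = -7355632/456907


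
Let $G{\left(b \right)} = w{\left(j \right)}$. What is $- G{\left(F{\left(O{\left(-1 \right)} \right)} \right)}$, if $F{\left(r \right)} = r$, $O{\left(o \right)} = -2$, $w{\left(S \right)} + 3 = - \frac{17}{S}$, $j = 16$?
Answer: $\frac{65}{16} \approx 4.0625$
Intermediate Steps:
$w{\left(S \right)} = -3 - \frac{17}{S}$
$G{\left(b \right)} = - \frac{65}{16}$ ($G{\left(b \right)} = -3 - \frac{17}{16} = - \frac{65}{16}$)
$- G{\left(F{\left(O{\left(-1 \right)} \right)} \right)} = \left(-1\right) \left(- \frac{65}{16}\right) = \frac{65}{16}$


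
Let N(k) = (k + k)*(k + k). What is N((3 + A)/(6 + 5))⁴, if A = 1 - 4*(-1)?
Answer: 4294967296/214358881 ≈ 20.036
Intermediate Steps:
A = 5 (A = 1 + 4 = 5)
N(k) = 4*k² (N(k) = (2*k)*(2*k) = 4*k²)
N((3 + A)/(6 + 5))⁴ = (4*((3 + 5)/(6 + 5))²)⁴ = (4*(8/11)²)⁴ = (4*(64/121))⁴ = (256/121)⁴ = 4294967296/214358881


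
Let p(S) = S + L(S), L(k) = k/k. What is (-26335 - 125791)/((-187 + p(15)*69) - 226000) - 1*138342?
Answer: -31138280260/225083 ≈ -1.3834e+5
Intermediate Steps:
L(k) = 1
p(S) = 1 + S (p(S) = S + 1 = 1 + S)
(-26335 - 125791)/((-187 + p(15)*69) - 226000) - 1*138342 = (-26335 - 125791)/((-187 + (1 + 15)*69) - 226000) - 1*138342 = -152126/((-187 + 16*69) - 226000) - 138342 = -152126/((-187 + 1104) - 226000) - 138342 = -152126/(917 - 226000) - 138342 = -152126/(-225083) - 138342 = -152126*(-1/225083) - 138342 = 152126/225083 - 138342 = -31138280260/225083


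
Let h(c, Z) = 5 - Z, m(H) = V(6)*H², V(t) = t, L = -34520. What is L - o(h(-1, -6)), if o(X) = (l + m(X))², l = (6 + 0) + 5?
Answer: -577689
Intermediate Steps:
l = 11 (l = 6 + 5 = 11)
m(H) = 6*H²
o(X) = (11 + 6*X²)²
L - o(h(-1, -6)) = -34520 - (11 + 6*(5 - 1*(-6))²)² = -34520 - (11 + 6*(5 + 6)²)² = -34520 - (11 + 6*11²)² = -34520 - (11 + 6*121)² = -34520 - (11 + 726)² = -34520 - 1*737² = -34520 - 1*543169 = -34520 - 543169 = -577689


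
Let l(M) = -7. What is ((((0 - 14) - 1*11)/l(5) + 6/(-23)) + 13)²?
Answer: 6895876/25921 ≈ 266.03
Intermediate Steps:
((((0 - 14) - 1*11)/l(5) + 6/(-23)) + 13)² = ((((0 - 14) - 1*11)/(-7) + 6/(-23)) + 13)² = (((-14 - 11)*(-⅐) + 6*(-1/23)) + 13)² = ((-25*(-⅐) - 6/23) + 13)² = ((25/7 - 6/23) + 13)² = (533/161 + 13)² = (2626/161)² = 6895876/25921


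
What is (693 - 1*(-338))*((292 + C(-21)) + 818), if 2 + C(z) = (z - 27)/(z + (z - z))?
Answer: 8012932/7 ≈ 1.1447e+6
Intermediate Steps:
C(z) = -2 + (-27 + z)/z (C(z) = -2 + (z - 27)/(z + (z - z)) = -2 + (-27 + z)/(z + 0) = -2 + (-27 + z)/z)
(693 - 1*(-338))*((292 + C(-21)) + 818) = (693 - 1*(-338))*((292 + (-27 - 1*(-21))/(-21)) + 818) = (693 + 338)*((292 - (-27 + 21)/21) + 818) = 1031*((292 - 1/21*(-6)) + 818) = 1031*((292 + 2/7) + 818) = 1031*(2046/7 + 818) = 1031*(7772/7) = 8012932/7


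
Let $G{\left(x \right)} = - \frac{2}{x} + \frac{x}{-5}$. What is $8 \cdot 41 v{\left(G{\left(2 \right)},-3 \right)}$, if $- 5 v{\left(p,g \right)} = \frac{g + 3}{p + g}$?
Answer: $0$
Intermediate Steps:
$G{\left(x \right)} = - \frac{2}{x} - \frac{x}{5}$ ($G{\left(x \right)} = - \frac{2}{x} + x \left(- \frac{1}{5}\right) = - \frac{2}{x} - \frac{x}{5}$)
$v{\left(p,g \right)} = - \frac{3 + g}{5 \left(g + p\right)}$ ($v{\left(p,g \right)} = - \frac{\left(g + 3\right) \frac{1}{p + g}}{5} = - \frac{\left(3 + g\right) \frac{1}{g + p}}{5} = - \frac{\frac{1}{g + p} \left(3 + g\right)}{5} = - \frac{3 + g}{5 \left(g + p\right)}$)
$8 \cdot 41 v{\left(G{\left(2 \right)},-3 \right)} = 8 \cdot 41 \frac{-3 - -3}{5 \left(-3 - \left(\frac{2}{5} + \frac{2}{2}\right)\right)} = 328 \frac{-3 + 3}{5 \left(-3 - \frac{7}{5}\right)} = 328 \cdot \frac{1}{5} \frac{1}{-3 - \frac{7}{5}} \cdot 0 = 328 \cdot \frac{1}{5} \frac{1}{- \frac{22}{5}} \cdot 0 = 328 \cdot \frac{1}{5} \left(- \frac{5}{22}\right) 0 = 328 \cdot 0 = 0$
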